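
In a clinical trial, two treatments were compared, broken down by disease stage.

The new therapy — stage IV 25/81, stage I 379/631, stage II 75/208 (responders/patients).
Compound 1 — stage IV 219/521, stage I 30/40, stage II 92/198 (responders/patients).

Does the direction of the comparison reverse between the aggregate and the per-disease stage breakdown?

Yes

Stage IV: the new therapy 25/81 = 30.9%, Compound 1 219/521 = 42.0% → Compound 1
Stage I: the new therapy 379/631 = 60.1%, Compound 1 30/40 = 75.0% → Compound 1
Stage II: the new therapy 75/208 = 36.1%, Compound 1 92/198 = 46.5% → Compound 1
Overall: the new therapy 479/920 = 52.1%, Compound 1 341/759 = 44.9% → the new therapy
Compound 1 wins each disease group but the new therapy wins overall — the comparison reverses. Compound 1's patients skew toward stage IV, which has a lower base rate.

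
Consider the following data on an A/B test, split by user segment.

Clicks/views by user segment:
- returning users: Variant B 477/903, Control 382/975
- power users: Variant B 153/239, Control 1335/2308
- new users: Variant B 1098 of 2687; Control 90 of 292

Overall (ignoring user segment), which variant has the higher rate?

Control

Returning users: Variant B 477/903 = 52.8%, Control 382/975 = 39.2% → Variant B
Power users: Variant B 153/239 = 64.0%, Control 1335/2308 = 57.8% → Variant B
New users: Variant B 1098/2687 = 40.9%, Control 90/292 = 30.8% → Variant B
Overall: Variant B 1728/3829 = 45.1%, Control 1807/3575 = 50.5% → Control
(Variant B wins every user group but Control wins overall — Variant B's views skew toward the low-rate new users group.)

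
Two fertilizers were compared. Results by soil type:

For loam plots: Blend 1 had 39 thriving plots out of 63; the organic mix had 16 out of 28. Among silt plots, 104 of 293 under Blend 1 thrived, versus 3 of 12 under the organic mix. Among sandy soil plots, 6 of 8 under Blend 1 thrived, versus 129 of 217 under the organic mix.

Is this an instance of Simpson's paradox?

Loam: Blend 1 39/63 = 61.9%, the organic mix 16/28 = 57.1% → Blend 1
Silt: Blend 1 104/293 = 35.5%, the organic mix 3/12 = 25.0% → Blend 1
Sandy soil: Blend 1 6/8 = 75.0%, the organic mix 129/217 = 59.4% → Blend 1
Overall: Blend 1 149/364 = 40.9%, the organic mix 148/257 = 57.6% → the organic mix
Blend 1 wins each soil group but the organic mix wins overall — the comparison reverses. Blend 1's plots skew toward silt, which has a lower base rate.

Yes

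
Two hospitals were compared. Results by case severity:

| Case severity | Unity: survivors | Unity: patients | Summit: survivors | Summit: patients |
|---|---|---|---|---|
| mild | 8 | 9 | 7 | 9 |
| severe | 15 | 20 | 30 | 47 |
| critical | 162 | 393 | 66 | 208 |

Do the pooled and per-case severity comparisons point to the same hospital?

Mild: Unity 8/9 = 88.9%, Summit 7/9 = 77.8% → Unity
Severe: Unity 15/20 = 75.0%, Summit 30/47 = 63.8% → Unity
Critical: Unity 162/393 = 41.2%, Summit 66/208 = 31.7% → Unity
Overall: Unity 185/422 = 43.8%, Summit 103/264 = 39.0% → Unity
Unity wins overall and in every case group — no reversal.

Yes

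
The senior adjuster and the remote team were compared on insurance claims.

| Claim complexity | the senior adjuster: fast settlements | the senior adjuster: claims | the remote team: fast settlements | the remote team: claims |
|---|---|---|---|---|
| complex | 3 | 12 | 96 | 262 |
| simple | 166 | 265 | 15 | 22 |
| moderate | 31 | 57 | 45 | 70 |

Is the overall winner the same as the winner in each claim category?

Complex: the senior adjuster 3/12 = 25.0%, the remote team 96/262 = 36.6% → the remote team
Simple: the senior adjuster 166/265 = 62.6%, the remote team 15/22 = 68.2% → the remote team
Moderate: the senior adjuster 31/57 = 54.4%, the remote team 45/70 = 64.3% → the remote team
Overall: the senior adjuster 200/334 = 59.9%, the remote team 156/354 = 44.1% → the senior adjuster
The remote team wins each claim group but the senior adjuster wins overall — the comparison reverses. The remote team's claims skew toward complex, which has a lower base rate.

No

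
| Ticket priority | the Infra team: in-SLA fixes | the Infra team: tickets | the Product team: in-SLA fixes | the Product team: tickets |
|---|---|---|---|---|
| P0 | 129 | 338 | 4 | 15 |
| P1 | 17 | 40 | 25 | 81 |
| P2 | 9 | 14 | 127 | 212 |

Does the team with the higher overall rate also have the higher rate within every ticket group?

P0: the Infra team 129/338 = 38.2%, the Product team 4/15 = 26.7% → the Infra team
P1: the Infra team 17/40 = 42.5%, the Product team 25/81 = 30.9% → the Infra team
P2: the Infra team 9/14 = 64.3%, the Product team 127/212 = 59.9% → the Infra team
Overall: the Infra team 155/392 = 39.5%, the Product team 156/308 = 50.6% → the Product team
The Infra team wins each ticket group but the Product team wins overall — the comparison reverses. The Infra team's tickets skew toward P0, which has a lower base rate.

No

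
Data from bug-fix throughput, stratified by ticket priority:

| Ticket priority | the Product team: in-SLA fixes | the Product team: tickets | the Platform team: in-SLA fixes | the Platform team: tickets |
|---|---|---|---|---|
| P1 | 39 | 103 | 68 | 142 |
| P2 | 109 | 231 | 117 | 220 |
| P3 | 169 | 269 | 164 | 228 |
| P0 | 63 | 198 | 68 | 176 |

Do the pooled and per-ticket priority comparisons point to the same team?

P1: the Product team 39/103 = 37.9%, the Platform team 68/142 = 47.9% → the Platform team
P2: the Product team 109/231 = 47.2%, the Platform team 117/220 = 53.2% → the Platform team
P3: the Product team 169/269 = 62.8%, the Platform team 164/228 = 71.9% → the Platform team
P0: the Product team 63/198 = 31.8%, the Platform team 68/176 = 38.6% → the Platform team
Overall: the Product team 380/801 = 47.4%, the Platform team 417/766 = 54.4% → the Platform team
The Platform team wins overall and in every ticket group — no reversal.

Yes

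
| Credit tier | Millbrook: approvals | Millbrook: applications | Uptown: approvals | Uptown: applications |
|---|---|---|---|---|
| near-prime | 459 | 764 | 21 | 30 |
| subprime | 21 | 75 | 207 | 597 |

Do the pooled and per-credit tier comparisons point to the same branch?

No

Near-prime: Millbrook 459/764 = 60.1%, Uptown 21/30 = 70.0% → Uptown
Subprime: Millbrook 21/75 = 28.0%, Uptown 207/597 = 34.7% → Uptown
Overall: Millbrook 480/839 = 57.2%, Uptown 228/627 = 36.4% → Millbrook
Uptown wins each credit group but Millbrook wins overall — the comparison reverses. Uptown's applications skew toward subprime, which has a lower base rate.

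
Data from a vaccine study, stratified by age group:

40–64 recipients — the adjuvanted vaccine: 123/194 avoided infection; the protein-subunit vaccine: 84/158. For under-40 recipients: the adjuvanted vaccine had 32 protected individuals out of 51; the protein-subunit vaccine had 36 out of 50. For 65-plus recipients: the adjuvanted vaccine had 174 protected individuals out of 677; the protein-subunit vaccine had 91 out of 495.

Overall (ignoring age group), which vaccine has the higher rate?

40–64: the adjuvanted vaccine 123/194 = 63.4%, the protein-subunit vaccine 84/158 = 53.2% → the adjuvanted vaccine
Under-40: the adjuvanted vaccine 32/51 = 62.7%, the protein-subunit vaccine 36/50 = 72.0% → the protein-subunit vaccine
65-plus: the adjuvanted vaccine 174/677 = 25.7%, the protein-subunit vaccine 91/495 = 18.4% → the adjuvanted vaccine
Overall: the adjuvanted vaccine 329/922 = 35.7%, the protein-subunit vaccine 211/703 = 30.0% → the adjuvanted vaccine
(Neither sweeps every age group, but the adjuvanted vaccine has the higher pooled rate.)

the adjuvanted vaccine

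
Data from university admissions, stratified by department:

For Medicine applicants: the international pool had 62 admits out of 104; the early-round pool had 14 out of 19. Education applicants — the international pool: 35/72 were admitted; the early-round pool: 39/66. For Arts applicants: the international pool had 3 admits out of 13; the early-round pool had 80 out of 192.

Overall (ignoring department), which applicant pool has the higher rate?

the international pool

Medicine: the international pool 62/104 = 59.6%, the early-round pool 14/19 = 73.7% → the early-round pool
Education: the international pool 35/72 = 48.6%, the early-round pool 39/66 = 59.1% → the early-round pool
Arts: the international pool 3/13 = 23.1%, the early-round pool 80/192 = 41.7% → the early-round pool
Overall: the international pool 100/189 = 52.9%, the early-round pool 133/277 = 48.0% → the international pool
(The early-round pool wins every department group but the international pool wins overall — the early-round pool's applicants skew toward the low-rate Arts group.)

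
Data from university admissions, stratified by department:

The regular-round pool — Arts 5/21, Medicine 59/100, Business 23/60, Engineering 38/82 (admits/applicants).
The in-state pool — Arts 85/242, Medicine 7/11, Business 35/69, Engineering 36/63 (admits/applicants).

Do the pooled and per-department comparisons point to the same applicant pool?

No

Arts: the regular-round pool 5/21 = 23.8%, the in-state pool 85/242 = 35.1% → the in-state pool
Medicine: the regular-round pool 59/100 = 59.0%, the in-state pool 7/11 = 63.6% → the in-state pool
Business: the regular-round pool 23/60 = 38.3%, the in-state pool 35/69 = 50.7% → the in-state pool
Engineering: the regular-round pool 38/82 = 46.3%, the in-state pool 36/63 = 57.1% → the in-state pool
Overall: the regular-round pool 125/263 = 47.5%, the in-state pool 163/385 = 42.3% → the regular-round pool
The in-state pool wins each department group but the regular-round pool wins overall — the comparison reverses. The in-state pool's applicants skew toward Arts, which has a lower base rate.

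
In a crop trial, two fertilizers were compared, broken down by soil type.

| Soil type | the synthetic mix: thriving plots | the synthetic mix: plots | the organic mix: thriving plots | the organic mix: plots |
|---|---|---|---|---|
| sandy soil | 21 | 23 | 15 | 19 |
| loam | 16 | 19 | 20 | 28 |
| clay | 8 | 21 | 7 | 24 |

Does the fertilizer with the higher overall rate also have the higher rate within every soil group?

Yes

Sandy soil: the synthetic mix 21/23 = 91.3%, the organic mix 15/19 = 78.9% → the synthetic mix
Loam: the synthetic mix 16/19 = 84.2%, the organic mix 20/28 = 71.4% → the synthetic mix
Clay: the synthetic mix 8/21 = 38.1%, the organic mix 7/24 = 29.2% → the synthetic mix
Overall: the synthetic mix 45/63 = 71.4%, the organic mix 42/71 = 59.2% → the synthetic mix
The synthetic mix wins overall and in every soil group — no reversal.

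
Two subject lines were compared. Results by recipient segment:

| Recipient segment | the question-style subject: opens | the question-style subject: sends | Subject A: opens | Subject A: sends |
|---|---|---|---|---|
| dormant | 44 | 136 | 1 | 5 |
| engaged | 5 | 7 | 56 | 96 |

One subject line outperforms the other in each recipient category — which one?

the question-style subject

Dormant: the question-style subject 44/136 = 32.4%, Subject A 1/5 = 20.0% → the question-style subject
Engaged: the question-style subject 5/7 = 71.4%, Subject A 56/96 = 58.3% → the question-style subject
The question-style subject has the higher rate in both groups.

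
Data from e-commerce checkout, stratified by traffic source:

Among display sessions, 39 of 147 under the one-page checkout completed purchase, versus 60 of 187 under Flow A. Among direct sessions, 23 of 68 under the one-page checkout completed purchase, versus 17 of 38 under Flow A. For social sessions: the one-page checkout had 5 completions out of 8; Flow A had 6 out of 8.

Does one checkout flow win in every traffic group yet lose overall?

Display: the one-page checkout 39/147 = 26.5%, Flow A 60/187 = 32.1% → Flow A
Direct: the one-page checkout 23/68 = 33.8%, Flow A 17/38 = 44.7% → Flow A
Social: the one-page checkout 5/8 = 62.5%, Flow A 6/8 = 75.0% → Flow A
Overall: the one-page checkout 67/223 = 30.0%, Flow A 83/233 = 35.6% → Flow A
Flow A wins overall and in every traffic group — no reversal.

No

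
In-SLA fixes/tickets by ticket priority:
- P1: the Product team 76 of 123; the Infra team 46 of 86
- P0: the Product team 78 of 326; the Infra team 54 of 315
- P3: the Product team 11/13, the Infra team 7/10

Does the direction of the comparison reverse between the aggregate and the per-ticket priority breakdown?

No

P1: the Product team 76/123 = 61.8%, the Infra team 46/86 = 53.5% → the Product team
P0: the Product team 78/326 = 23.9%, the Infra team 54/315 = 17.1% → the Product team
P3: the Product team 11/13 = 84.6%, the Infra team 7/10 = 70.0% → the Product team
Overall: the Product team 165/462 = 35.7%, the Infra team 107/411 = 26.0% → the Product team
The Product team wins overall and in every ticket group — no reversal.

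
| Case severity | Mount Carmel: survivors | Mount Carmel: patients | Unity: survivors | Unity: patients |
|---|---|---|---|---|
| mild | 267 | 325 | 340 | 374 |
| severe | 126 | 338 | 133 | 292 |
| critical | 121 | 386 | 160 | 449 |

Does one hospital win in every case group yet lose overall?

Mild: Mount Carmel 267/325 = 82.2%, Unity 340/374 = 90.9% → Unity
Severe: Mount Carmel 126/338 = 37.3%, Unity 133/292 = 45.5% → Unity
Critical: Mount Carmel 121/386 = 31.3%, Unity 160/449 = 35.6% → Unity
Overall: Mount Carmel 514/1049 = 49.0%, Unity 633/1115 = 56.8% → Unity
Unity wins overall and in every case group — no reversal.

No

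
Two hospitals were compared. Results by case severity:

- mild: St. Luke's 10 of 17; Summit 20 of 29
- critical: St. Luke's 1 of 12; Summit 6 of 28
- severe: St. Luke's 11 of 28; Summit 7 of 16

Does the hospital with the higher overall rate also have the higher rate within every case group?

Yes

Mild: St. Luke's 10/17 = 58.8%, Summit 20/29 = 69.0% → Summit
Critical: St. Luke's 1/12 = 8.3%, Summit 6/28 = 21.4% → Summit
Severe: St. Luke's 11/28 = 39.3%, Summit 7/16 = 43.8% → Summit
Overall: St. Luke's 22/57 = 38.6%, Summit 33/73 = 45.2% → Summit
Summit wins overall and in every case group — no reversal.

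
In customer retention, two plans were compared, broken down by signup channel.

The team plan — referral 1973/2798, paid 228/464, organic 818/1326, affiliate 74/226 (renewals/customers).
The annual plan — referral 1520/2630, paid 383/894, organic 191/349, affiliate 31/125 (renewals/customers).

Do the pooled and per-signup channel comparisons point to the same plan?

Referral: the team plan 1973/2798 = 70.5%, the annual plan 1520/2630 = 57.8% → the team plan
Paid: the team plan 228/464 = 49.1%, the annual plan 383/894 = 42.8% → the team plan
Organic: the team plan 818/1326 = 61.7%, the annual plan 191/349 = 54.7% → the team plan
Affiliate: the team plan 74/226 = 32.7%, the annual plan 31/125 = 24.8% → the team plan
Overall: the team plan 3093/4814 = 64.3%, the annual plan 2125/3998 = 53.2% → the team plan
The team plan wins overall and in every signup group — no reversal.

Yes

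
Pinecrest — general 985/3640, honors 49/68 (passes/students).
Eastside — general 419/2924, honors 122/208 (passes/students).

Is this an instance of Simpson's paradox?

No

General: Pinecrest 985/3640 = 27.1%, Eastside 419/2924 = 14.3% → Pinecrest
Honors: Pinecrest 49/68 = 72.1%, Eastside 122/208 = 58.7% → Pinecrest
Overall: Pinecrest 1034/3708 = 27.9%, Eastside 541/3132 = 17.3% → Pinecrest
Pinecrest wins overall and in every student group — no reversal.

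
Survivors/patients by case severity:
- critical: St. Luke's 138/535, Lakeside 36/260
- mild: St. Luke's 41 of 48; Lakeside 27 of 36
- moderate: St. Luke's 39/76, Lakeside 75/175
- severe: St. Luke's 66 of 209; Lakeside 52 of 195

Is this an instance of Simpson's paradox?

No

Critical: St. Luke's 138/535 = 25.8%, Lakeside 36/260 = 13.8% → St. Luke's
Mild: St. Luke's 41/48 = 85.4%, Lakeside 27/36 = 75.0% → St. Luke's
Moderate: St. Luke's 39/76 = 51.3%, Lakeside 75/175 = 42.9% → St. Luke's
Severe: St. Luke's 66/209 = 31.6%, Lakeside 52/195 = 26.7% → St. Luke's
Overall: St. Luke's 284/868 = 32.7%, Lakeside 190/666 = 28.5% → St. Luke's
St. Luke's wins overall and in every case group — no reversal.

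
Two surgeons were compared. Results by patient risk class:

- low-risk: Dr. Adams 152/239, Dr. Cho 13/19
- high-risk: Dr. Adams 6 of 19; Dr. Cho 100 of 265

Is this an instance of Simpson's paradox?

Low-risk: Dr. Adams 152/239 = 63.6%, Dr. Cho 13/19 = 68.4% → Dr. Cho
High-risk: Dr. Adams 6/19 = 31.6%, Dr. Cho 100/265 = 37.7% → Dr. Cho
Overall: Dr. Adams 158/258 = 61.2%, Dr. Cho 113/284 = 39.8% → Dr. Adams
Dr. Cho wins each patient risk group but Dr. Adams wins overall — the comparison reverses. Dr. Cho's operations skew toward high-risk, which has a lower base rate.

Yes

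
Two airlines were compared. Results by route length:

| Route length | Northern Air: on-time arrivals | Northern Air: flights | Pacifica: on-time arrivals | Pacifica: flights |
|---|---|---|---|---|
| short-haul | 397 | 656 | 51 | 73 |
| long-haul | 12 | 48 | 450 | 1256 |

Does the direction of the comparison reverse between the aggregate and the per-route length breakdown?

Yes

Short-haul: Northern Air 397/656 = 60.5%, Pacifica 51/73 = 69.9% → Pacifica
Long-haul: Northern Air 12/48 = 25.0%, Pacifica 450/1256 = 35.8% → Pacifica
Overall: Northern Air 409/704 = 58.1%, Pacifica 501/1329 = 37.7% → Northern Air
Pacifica wins each route group but Northern Air wins overall — the comparison reverses. Pacifica's flights skew toward long-haul, which has a lower base rate.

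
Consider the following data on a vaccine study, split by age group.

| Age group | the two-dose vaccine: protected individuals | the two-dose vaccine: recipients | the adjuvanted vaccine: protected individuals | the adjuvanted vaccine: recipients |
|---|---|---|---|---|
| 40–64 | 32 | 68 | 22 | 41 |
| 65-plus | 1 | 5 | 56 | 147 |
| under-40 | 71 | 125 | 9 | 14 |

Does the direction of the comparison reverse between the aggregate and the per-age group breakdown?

Yes

40–64: the two-dose vaccine 32/68 = 47.1%, the adjuvanted vaccine 22/41 = 53.7% → the adjuvanted vaccine
65-plus: the two-dose vaccine 1/5 = 20.0%, the adjuvanted vaccine 56/147 = 38.1% → the adjuvanted vaccine
Under-40: the two-dose vaccine 71/125 = 56.8%, the adjuvanted vaccine 9/14 = 64.3% → the adjuvanted vaccine
Overall: the two-dose vaccine 104/198 = 52.5%, the adjuvanted vaccine 87/202 = 43.1% → the two-dose vaccine
The adjuvanted vaccine wins each age group but the two-dose vaccine wins overall — the comparison reverses. The adjuvanted vaccine's recipients skew toward 65-plus, which has a lower base rate.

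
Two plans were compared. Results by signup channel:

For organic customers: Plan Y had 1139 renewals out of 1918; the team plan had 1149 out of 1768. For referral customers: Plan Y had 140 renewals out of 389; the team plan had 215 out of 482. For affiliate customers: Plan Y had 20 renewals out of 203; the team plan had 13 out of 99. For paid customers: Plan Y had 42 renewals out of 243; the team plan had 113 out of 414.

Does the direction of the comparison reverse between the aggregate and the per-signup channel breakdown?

No

Organic: Plan Y 1139/1918 = 59.4%, the team plan 1149/1768 = 65.0% → the team plan
Referral: Plan Y 140/389 = 36.0%, the team plan 215/482 = 44.6% → the team plan
Affiliate: Plan Y 20/203 = 9.9%, the team plan 13/99 = 13.1% → the team plan
Paid: Plan Y 42/243 = 17.3%, the team plan 113/414 = 27.3% → the team plan
Overall: Plan Y 1341/2753 = 48.7%, the team plan 1490/2763 = 53.9% → the team plan
The team plan wins overall and in every signup group — no reversal.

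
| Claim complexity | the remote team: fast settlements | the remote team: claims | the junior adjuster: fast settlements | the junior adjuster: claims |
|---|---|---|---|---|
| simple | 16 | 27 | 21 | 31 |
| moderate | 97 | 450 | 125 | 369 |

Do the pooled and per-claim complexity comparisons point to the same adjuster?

Yes

Simple: the remote team 16/27 = 59.3%, the junior adjuster 21/31 = 67.7% → the junior adjuster
Moderate: the remote team 97/450 = 21.6%, the junior adjuster 125/369 = 33.9% → the junior adjuster
Overall: the remote team 113/477 = 23.7%, the junior adjuster 146/400 = 36.5% → the junior adjuster
The junior adjuster wins overall and in every claim group — no reversal.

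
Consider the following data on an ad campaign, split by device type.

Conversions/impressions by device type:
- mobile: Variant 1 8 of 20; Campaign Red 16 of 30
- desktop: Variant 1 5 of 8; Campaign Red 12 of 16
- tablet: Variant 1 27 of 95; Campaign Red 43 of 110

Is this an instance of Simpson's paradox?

Mobile: Variant 1 8/20 = 40.0%, Campaign Red 16/30 = 53.3% → Campaign Red
Desktop: Variant 1 5/8 = 62.5%, Campaign Red 12/16 = 75.0% → Campaign Red
Tablet: Variant 1 27/95 = 28.4%, Campaign Red 43/110 = 39.1% → Campaign Red
Overall: Variant 1 40/123 = 32.5%, Campaign Red 71/156 = 45.5% → Campaign Red
Campaign Red wins overall and in every device group — no reversal.

No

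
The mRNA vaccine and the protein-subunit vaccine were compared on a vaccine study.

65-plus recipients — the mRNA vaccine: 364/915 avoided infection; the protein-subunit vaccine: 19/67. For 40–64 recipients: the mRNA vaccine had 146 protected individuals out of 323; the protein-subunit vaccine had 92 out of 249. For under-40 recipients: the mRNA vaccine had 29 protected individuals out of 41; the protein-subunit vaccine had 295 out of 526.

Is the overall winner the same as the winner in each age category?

65-plus: the mRNA vaccine 364/915 = 39.8%, the protein-subunit vaccine 19/67 = 28.4% → the mRNA vaccine
40–64: the mRNA vaccine 146/323 = 45.2%, the protein-subunit vaccine 92/249 = 36.9% → the mRNA vaccine
Under-40: the mRNA vaccine 29/41 = 70.7%, the protein-subunit vaccine 295/526 = 56.1% → the mRNA vaccine
Overall: the mRNA vaccine 539/1279 = 42.1%, the protein-subunit vaccine 406/842 = 48.2% → the protein-subunit vaccine
The mRNA vaccine wins each age group but the protein-subunit vaccine wins overall — the comparison reverses. The mRNA vaccine's recipients skew toward 65-plus, which has a lower base rate.

No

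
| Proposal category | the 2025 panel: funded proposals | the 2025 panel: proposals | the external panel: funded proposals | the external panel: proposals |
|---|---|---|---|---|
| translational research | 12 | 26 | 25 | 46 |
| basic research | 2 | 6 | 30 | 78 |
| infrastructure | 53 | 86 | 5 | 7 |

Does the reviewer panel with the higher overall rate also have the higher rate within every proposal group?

No

Translational research: the 2025 panel 12/26 = 46.2%, the external panel 25/46 = 54.3% → the external panel
Basic research: the 2025 panel 2/6 = 33.3%, the external panel 30/78 = 38.5% → the external panel
Infrastructure: the 2025 panel 53/86 = 61.6%, the external panel 5/7 = 71.4% → the external panel
Overall: the 2025 panel 67/118 = 56.8%, the external panel 60/131 = 45.8% → the 2025 panel
The external panel wins each proposal group but the 2025 panel wins overall — the comparison reverses. The external panel's proposals skew toward basic research, which has a lower base rate.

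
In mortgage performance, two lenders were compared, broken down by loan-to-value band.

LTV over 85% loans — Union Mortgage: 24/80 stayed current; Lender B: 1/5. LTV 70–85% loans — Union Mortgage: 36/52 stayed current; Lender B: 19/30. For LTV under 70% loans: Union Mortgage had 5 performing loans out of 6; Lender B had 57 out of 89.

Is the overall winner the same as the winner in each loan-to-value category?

No

LTV over 85%: Union Mortgage 24/80 = 30.0%, Lender B 1/5 = 20.0% → Union Mortgage
LTV 70–85%: Union Mortgage 36/52 = 69.2%, Lender B 19/30 = 63.3% → Union Mortgage
LTV under 70%: Union Mortgage 5/6 = 83.3%, Lender B 57/89 = 64.0% → Union Mortgage
Overall: Union Mortgage 65/138 = 47.1%, Lender B 77/124 = 62.1% → Lender B
Union Mortgage wins each loan-to-value group but Lender B wins overall — the comparison reverses. Union Mortgage's loans skew toward LTV over 85%, which has a lower base rate.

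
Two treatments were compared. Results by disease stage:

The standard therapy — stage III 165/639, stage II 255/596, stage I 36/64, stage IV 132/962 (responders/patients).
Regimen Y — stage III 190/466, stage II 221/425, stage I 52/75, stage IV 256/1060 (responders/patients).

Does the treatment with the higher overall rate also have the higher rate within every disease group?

Yes

Stage III: the standard therapy 165/639 = 25.8%, Regimen Y 190/466 = 40.8% → Regimen Y
Stage II: the standard therapy 255/596 = 42.8%, Regimen Y 221/425 = 52.0% → Regimen Y
Stage I: the standard therapy 36/64 = 56.2%, Regimen Y 52/75 = 69.3% → Regimen Y
Stage IV: the standard therapy 132/962 = 13.7%, Regimen Y 256/1060 = 24.2% → Regimen Y
Overall: the standard therapy 588/2261 = 26.0%, Regimen Y 719/2026 = 35.5% → Regimen Y
Regimen Y wins overall and in every disease group — no reversal.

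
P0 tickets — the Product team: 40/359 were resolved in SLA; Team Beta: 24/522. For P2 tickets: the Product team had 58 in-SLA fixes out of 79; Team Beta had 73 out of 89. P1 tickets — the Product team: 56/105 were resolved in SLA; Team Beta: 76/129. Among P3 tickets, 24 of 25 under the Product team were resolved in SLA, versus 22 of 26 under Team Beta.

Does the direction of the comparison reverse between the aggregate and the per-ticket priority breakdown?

P0: the Product team 40/359 = 11.1%, Team Beta 24/522 = 4.6% → the Product team
P2: the Product team 58/79 = 73.4%, Team Beta 73/89 = 82.0% → Team Beta
P1: the Product team 56/105 = 53.3%, Team Beta 76/129 = 58.9% → Team Beta
P3: the Product team 24/25 = 96.0%, Team Beta 22/26 = 84.6% → the Product team
Overall: the Product team 178/568 = 31.3%, Team Beta 195/766 = 25.5% → the Product team
Neither sweeps: the Product team wins 2 of 4 groups, Team Beta wins 2. The Product team wins overall but not every group — no Simpson reversal.

No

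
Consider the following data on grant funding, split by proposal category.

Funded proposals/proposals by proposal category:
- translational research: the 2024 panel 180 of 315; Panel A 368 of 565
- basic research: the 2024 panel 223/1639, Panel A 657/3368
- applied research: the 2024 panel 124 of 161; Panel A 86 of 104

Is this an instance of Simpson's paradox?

Translational research: the 2024 panel 180/315 = 57.1%, Panel A 368/565 = 65.1% → Panel A
Basic research: the 2024 panel 223/1639 = 13.6%, Panel A 657/3368 = 19.5% → Panel A
Applied research: the 2024 panel 124/161 = 77.0%, Panel A 86/104 = 82.7% → Panel A
Overall: the 2024 panel 527/2115 = 24.9%, Panel A 1111/4037 = 27.5% → Panel A
Panel A wins overall and in every proposal group — no reversal.

No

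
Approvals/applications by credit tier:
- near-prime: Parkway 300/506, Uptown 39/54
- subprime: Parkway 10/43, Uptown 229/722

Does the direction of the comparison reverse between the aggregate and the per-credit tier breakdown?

Yes

Near-prime: Parkway 300/506 = 59.3%, Uptown 39/54 = 72.2% → Uptown
Subprime: Parkway 10/43 = 23.3%, Uptown 229/722 = 31.7% → Uptown
Overall: Parkway 310/549 = 56.5%, Uptown 268/776 = 34.5% → Parkway
Uptown wins each credit group but Parkway wins overall — the comparison reverses. Uptown's applications skew toward subprime, which has a lower base rate.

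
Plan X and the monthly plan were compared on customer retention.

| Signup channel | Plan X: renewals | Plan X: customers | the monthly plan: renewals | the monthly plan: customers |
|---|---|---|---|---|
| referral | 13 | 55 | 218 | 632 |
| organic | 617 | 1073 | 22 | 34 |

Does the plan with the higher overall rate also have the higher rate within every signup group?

Referral: Plan X 13/55 = 23.6%, the monthly plan 218/632 = 34.5% → the monthly plan
Organic: Plan X 617/1073 = 57.5%, the monthly plan 22/34 = 64.7% → the monthly plan
Overall: Plan X 630/1128 = 55.9%, the monthly plan 240/666 = 36.0% → Plan X
The monthly plan wins each signup group but Plan X wins overall — the comparison reverses. The monthly plan's customers skew toward referral, which has a lower base rate.

No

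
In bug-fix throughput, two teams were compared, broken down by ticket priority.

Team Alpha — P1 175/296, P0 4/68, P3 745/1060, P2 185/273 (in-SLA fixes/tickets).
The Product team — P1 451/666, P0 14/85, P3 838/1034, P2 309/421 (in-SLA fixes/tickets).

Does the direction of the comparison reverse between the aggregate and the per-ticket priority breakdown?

No

P1: Team Alpha 175/296 = 59.1%, the Product team 451/666 = 67.7% → the Product team
P0: Team Alpha 4/68 = 5.9%, the Product team 14/85 = 16.5% → the Product team
P3: Team Alpha 745/1060 = 70.3%, the Product team 838/1034 = 81.0% → the Product team
P2: Team Alpha 185/273 = 67.8%, the Product team 309/421 = 73.4% → the Product team
Overall: Team Alpha 1109/1697 = 65.4%, the Product team 1612/2206 = 73.1% → the Product team
The Product team wins overall and in every ticket group — no reversal.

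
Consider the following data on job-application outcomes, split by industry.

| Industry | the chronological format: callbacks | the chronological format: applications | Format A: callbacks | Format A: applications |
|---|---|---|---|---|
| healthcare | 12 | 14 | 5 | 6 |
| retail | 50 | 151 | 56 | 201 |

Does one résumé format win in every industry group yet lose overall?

No

Healthcare: the chronological format 12/14 = 85.7%, Format A 5/6 = 83.3% → the chronological format
Retail: the chronological format 50/151 = 33.1%, Format A 56/201 = 27.9% → the chronological format
Overall: the chronological format 62/165 = 37.6%, Format A 61/207 = 29.5% → the chronological format
The chronological format wins overall and in every industry group — no reversal.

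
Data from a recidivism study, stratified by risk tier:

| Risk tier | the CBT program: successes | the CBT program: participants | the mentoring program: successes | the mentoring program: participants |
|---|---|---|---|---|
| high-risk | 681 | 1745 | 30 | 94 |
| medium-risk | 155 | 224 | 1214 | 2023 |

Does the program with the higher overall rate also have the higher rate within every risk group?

High-risk: the CBT program 681/1745 = 39.0%, the mentoring program 30/94 = 31.9% → the CBT program
Medium-risk: the CBT program 155/224 = 69.2%, the mentoring program 1214/2023 = 60.0% → the CBT program
Overall: the CBT program 836/1969 = 42.5%, the mentoring program 1244/2117 = 58.8% → the mentoring program
The CBT program wins each risk group but the mentoring program wins overall — the comparison reverses. The CBT program's participants skew toward high-risk, which has a lower base rate.

No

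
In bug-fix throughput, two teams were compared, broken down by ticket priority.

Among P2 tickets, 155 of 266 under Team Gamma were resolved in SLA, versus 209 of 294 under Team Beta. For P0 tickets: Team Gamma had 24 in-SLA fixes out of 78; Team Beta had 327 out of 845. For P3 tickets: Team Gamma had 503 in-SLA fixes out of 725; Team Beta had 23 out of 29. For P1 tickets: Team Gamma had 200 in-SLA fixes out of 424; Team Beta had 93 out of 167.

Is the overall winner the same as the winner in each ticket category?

No

P2: Team Gamma 155/266 = 58.3%, Team Beta 209/294 = 71.1% → Team Beta
P0: Team Gamma 24/78 = 30.8%, Team Beta 327/845 = 38.7% → Team Beta
P3: Team Gamma 503/725 = 69.4%, Team Beta 23/29 = 79.3% → Team Beta
P1: Team Gamma 200/424 = 47.2%, Team Beta 93/167 = 55.7% → Team Beta
Overall: Team Gamma 882/1493 = 59.1%, Team Beta 652/1335 = 48.8% → Team Gamma
Team Beta wins each ticket group but Team Gamma wins overall — the comparison reverses. Team Beta's tickets skew toward P0, which has a lower base rate.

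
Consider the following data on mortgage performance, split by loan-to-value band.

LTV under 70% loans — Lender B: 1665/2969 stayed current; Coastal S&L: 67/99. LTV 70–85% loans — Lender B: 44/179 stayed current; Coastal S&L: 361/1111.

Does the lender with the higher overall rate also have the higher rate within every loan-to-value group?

LTV under 70%: Lender B 1665/2969 = 56.1%, Coastal S&L 67/99 = 67.7% → Coastal S&L
LTV 70–85%: Lender B 44/179 = 24.6%, Coastal S&L 361/1111 = 32.5% → Coastal S&L
Overall: Lender B 1709/3148 = 54.3%, Coastal S&L 428/1210 = 35.4% → Lender B
Coastal S&L wins each loan-to-value group but Lender B wins overall — the comparison reverses. Coastal S&L's loans skew toward LTV 70–85%, which has a lower base rate.

No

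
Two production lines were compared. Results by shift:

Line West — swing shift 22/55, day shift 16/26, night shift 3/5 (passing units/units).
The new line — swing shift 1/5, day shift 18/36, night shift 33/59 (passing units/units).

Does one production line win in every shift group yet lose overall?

Swing shift: Line West 22/55 = 40.0%, the new line 1/5 = 20.0% → Line West
Day shift: Line West 16/26 = 61.5%, the new line 18/36 = 50.0% → Line West
Night shift: Line West 3/5 = 60.0%, the new line 33/59 = 55.9% → Line West
Overall: Line West 41/86 = 47.7%, the new line 52/100 = 52.0% → the new line
Line West wins each shift group but the new line wins overall — the comparison reverses. Line West's units skew toward swing shift, which has a lower base rate.

Yes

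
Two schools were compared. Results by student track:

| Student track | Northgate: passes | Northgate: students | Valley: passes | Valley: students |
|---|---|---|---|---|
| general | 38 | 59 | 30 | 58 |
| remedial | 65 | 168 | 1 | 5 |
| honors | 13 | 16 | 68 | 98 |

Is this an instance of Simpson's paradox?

General: Northgate 38/59 = 64.4%, Valley 30/58 = 51.7% → Northgate
Remedial: Northgate 65/168 = 38.7%, Valley 1/5 = 20.0% → Northgate
Honors: Northgate 13/16 = 81.2%, Valley 68/98 = 69.4% → Northgate
Overall: Northgate 116/243 = 47.7%, Valley 99/161 = 61.5% → Valley
Northgate wins each student group but Valley wins overall — the comparison reverses. Northgate's students skew toward remedial, which has a lower base rate.

Yes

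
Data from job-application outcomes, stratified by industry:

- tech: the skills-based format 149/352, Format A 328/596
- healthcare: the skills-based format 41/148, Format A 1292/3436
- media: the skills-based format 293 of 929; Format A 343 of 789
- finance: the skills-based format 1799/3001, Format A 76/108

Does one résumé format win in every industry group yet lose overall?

Yes

Tech: the skills-based format 149/352 = 42.3%, Format A 328/596 = 55.0% → Format A
Healthcare: the skills-based format 41/148 = 27.7%, Format A 1292/3436 = 37.6% → Format A
Media: the skills-based format 293/929 = 31.5%, Format A 343/789 = 43.5% → Format A
Finance: the skills-based format 1799/3001 = 59.9%, Format A 76/108 = 70.4% → Format A
Overall: the skills-based format 2282/4430 = 51.5%, Format A 2039/4929 = 41.4% → the skills-based format
Format A wins each industry group but the skills-based format wins overall — the comparison reverses. Format A's applications skew toward healthcare, which has a lower base rate.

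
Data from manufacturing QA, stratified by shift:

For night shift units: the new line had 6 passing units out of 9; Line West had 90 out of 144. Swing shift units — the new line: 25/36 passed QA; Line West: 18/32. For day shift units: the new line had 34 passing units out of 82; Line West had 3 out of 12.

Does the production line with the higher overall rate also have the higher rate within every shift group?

Night shift: the new line 6/9 = 66.7%, Line West 90/144 = 62.5% → the new line
Swing shift: the new line 25/36 = 69.4%, Line West 18/32 = 56.2% → the new line
Day shift: the new line 34/82 = 41.5%, Line West 3/12 = 25.0% → the new line
Overall: the new line 65/127 = 51.2%, Line West 111/188 = 59.0% → Line West
The new line wins each shift group but Line West wins overall — the comparison reverses. The new line's units skew toward day shift, which has a lower base rate.

No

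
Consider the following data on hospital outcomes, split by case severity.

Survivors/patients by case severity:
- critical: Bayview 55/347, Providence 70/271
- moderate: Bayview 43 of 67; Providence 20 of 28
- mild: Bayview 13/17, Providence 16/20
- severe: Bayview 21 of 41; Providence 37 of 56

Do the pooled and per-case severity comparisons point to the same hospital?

Critical: Bayview 55/347 = 15.9%, Providence 70/271 = 25.8% → Providence
Moderate: Bayview 43/67 = 64.2%, Providence 20/28 = 71.4% → Providence
Mild: Bayview 13/17 = 76.5%, Providence 16/20 = 80.0% → Providence
Severe: Bayview 21/41 = 51.2%, Providence 37/56 = 66.1% → Providence
Overall: Bayview 132/472 = 28.0%, Providence 143/375 = 38.1% → Providence
Providence wins overall and in every case group — no reversal.

Yes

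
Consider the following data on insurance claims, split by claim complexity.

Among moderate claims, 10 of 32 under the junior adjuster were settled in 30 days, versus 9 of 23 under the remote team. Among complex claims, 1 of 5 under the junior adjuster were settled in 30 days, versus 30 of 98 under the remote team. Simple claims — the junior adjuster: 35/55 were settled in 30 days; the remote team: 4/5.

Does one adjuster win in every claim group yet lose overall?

Yes

Moderate: the junior adjuster 10/32 = 31.2%, the remote team 9/23 = 39.1% → the remote team
Complex: the junior adjuster 1/5 = 20.0%, the remote team 30/98 = 30.6% → the remote team
Simple: the junior adjuster 35/55 = 63.6%, the remote team 4/5 = 80.0% → the remote team
Overall: the junior adjuster 46/92 = 50.0%, the remote team 43/126 = 34.1% → the junior adjuster
The remote team wins each claim group but the junior adjuster wins overall — the comparison reverses. The remote team's claims skew toward complex, which has a lower base rate.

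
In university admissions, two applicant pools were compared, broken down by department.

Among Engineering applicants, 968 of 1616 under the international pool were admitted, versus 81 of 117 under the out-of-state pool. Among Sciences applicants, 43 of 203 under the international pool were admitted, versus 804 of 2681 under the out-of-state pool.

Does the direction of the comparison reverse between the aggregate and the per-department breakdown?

Yes

Engineering: the international pool 968/1616 = 59.9%, the out-of-state pool 81/117 = 69.2% → the out-of-state pool
Sciences: the international pool 43/203 = 21.2%, the out-of-state pool 804/2681 = 30.0% → the out-of-state pool
Overall: the international pool 1011/1819 = 55.6%, the out-of-state pool 885/2798 = 31.6% → the international pool
The out-of-state pool wins each department group but the international pool wins overall — the comparison reverses. The out-of-state pool's applicants skew toward Sciences, which has a lower base rate.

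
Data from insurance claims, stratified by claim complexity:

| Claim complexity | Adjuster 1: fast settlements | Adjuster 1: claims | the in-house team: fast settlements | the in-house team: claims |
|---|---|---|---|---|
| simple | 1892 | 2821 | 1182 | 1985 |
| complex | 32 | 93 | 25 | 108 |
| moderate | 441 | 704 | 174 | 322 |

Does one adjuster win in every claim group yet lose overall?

Simple: Adjuster 1 1892/2821 = 67.1%, the in-house team 1182/1985 = 59.5% → Adjuster 1
Complex: Adjuster 1 32/93 = 34.4%, the in-house team 25/108 = 23.1% → Adjuster 1
Moderate: Adjuster 1 441/704 = 62.6%, the in-house team 174/322 = 54.0% → Adjuster 1
Overall: Adjuster 1 2365/3618 = 65.4%, the in-house team 1381/2415 = 57.2% → Adjuster 1
Adjuster 1 wins overall and in every claim group — no reversal.

No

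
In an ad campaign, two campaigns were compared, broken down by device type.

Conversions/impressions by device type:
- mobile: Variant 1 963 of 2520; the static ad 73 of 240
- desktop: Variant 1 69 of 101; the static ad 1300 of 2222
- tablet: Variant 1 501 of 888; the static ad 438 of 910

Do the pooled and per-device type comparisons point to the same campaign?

Mobile: Variant 1 963/2520 = 38.2%, the static ad 73/240 = 30.4% → Variant 1
Desktop: Variant 1 69/101 = 68.3%, the static ad 1300/2222 = 58.5% → Variant 1
Tablet: Variant 1 501/888 = 56.4%, the static ad 438/910 = 48.1% → Variant 1
Overall: Variant 1 1533/3509 = 43.7%, the static ad 1811/3372 = 53.7% → the static ad
Variant 1 wins each device group but the static ad wins overall — the comparison reverses. Variant 1's impressions skew toward mobile, which has a lower base rate.

No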